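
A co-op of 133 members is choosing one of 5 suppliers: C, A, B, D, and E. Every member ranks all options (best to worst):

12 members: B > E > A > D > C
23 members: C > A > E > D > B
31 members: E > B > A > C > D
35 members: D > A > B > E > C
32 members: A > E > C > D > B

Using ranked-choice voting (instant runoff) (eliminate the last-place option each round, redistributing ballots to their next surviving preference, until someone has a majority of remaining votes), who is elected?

A

Round 1: C 23, A 32, B 12, D 35, E 31. Eliminate B.
Round 2: C 23, A 32, D 35, E 43. Eliminate C.
Round 3: A 55, D 35, E 43. Eliminate D.
Round 4: A 90, E 43. A has a majority.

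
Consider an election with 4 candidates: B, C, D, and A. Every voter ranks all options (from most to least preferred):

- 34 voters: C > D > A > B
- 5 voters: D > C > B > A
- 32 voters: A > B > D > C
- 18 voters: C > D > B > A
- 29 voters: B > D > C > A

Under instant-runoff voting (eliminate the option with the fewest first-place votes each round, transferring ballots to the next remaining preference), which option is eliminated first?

D

Round 1: B 29, C 52, D 5, A 32. Eliminate D.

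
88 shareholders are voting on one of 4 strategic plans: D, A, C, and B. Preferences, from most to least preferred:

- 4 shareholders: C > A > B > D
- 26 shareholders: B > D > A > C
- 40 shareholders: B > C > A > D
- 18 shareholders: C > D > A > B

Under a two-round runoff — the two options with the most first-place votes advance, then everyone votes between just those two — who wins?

Round 1 first-place votes: D 0, A 0, C 22, B 66.
B and C advance.
Runoff: B is preferred to C by 66 voters; C by 22.
B wins the runoff.

B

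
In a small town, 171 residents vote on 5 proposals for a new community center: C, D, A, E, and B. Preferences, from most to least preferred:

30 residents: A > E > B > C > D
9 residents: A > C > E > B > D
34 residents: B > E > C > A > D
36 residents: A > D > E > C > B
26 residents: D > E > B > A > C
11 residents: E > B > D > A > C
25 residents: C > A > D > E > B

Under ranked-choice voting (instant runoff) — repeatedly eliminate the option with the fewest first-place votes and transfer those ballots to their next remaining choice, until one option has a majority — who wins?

A

Round 1: C 25, D 26, A 75, E 11, B 34. Eliminate E.
Round 2: C 25, D 26, A 75, B 45. Eliminate C.
Round 3: D 26, A 100, B 45. A has a majority.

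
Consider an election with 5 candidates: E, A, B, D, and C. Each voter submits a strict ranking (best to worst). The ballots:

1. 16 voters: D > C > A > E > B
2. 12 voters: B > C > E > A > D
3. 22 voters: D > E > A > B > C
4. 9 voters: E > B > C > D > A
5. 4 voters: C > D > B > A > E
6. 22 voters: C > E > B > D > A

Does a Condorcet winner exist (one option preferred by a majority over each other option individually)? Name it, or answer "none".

none

Checking pairwise contests:
C beats E 54–31.
E beats A 65–20.
E beats B 69–16.
E beats D 43–42.
B beats C 43–42.
Every option loses at least one head-to-head, so there is no Condorcet winner.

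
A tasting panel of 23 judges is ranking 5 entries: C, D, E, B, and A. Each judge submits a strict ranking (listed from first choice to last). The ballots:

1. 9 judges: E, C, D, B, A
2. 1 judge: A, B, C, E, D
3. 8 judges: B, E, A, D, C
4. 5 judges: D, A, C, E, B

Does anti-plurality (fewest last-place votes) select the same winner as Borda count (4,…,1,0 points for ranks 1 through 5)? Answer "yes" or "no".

Anti-plurality — last-place votes: C 8, D 1, E 0, B 5, A 9. Winner: E.
Borda — scores: C 39, D 46, E 66, B 44, A 35. Winner: E.
The two methods agree.

yes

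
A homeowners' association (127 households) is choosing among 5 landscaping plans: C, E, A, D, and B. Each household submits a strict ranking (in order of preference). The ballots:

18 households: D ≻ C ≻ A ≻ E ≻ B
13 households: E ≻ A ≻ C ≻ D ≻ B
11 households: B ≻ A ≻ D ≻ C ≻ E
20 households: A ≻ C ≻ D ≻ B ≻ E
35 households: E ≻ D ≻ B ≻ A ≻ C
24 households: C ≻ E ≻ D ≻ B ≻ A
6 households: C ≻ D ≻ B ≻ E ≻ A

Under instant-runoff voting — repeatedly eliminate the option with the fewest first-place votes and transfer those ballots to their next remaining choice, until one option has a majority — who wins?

C

Round 1: C 30, E 48, A 20, D 18, B 11. Eliminate B.
Round 2: C 30, E 48, A 31, D 18. Eliminate D.
Round 3: C 48, E 48, A 31. Eliminate A.
Round 4: C 79, E 48. C has a majority.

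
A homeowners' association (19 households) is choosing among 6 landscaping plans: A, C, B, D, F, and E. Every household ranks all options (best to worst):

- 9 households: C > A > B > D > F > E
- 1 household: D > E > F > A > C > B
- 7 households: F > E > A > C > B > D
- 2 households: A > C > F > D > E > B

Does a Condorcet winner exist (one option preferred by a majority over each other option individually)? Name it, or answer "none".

A

A vs C: 10–9 for A.
A vs B: 19–0 for A.
A vs D: 18–1 for A.
A vs F: 11–8 for A.
A vs E: 11–8 for A.
A beats every other option head-to-head.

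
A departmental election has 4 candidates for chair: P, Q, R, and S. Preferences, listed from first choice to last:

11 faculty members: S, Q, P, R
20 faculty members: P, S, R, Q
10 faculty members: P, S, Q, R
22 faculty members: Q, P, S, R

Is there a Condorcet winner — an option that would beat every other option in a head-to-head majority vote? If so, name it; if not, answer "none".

Checking pairwise contests:
Q beats P 33–30.
S beats Q 41–22.
P beats R 63–0.
P beats S 52–11.
Every option loses at least one head-to-head, so there is no Condorcet winner.

none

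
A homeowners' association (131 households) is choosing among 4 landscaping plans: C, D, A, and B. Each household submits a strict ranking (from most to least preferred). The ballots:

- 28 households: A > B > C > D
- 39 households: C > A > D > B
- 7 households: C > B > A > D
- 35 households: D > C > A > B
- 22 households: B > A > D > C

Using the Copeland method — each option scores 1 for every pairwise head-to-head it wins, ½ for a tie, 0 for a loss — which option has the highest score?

C

C: beats D, A, and B → score 3.
D: beats B; loses to C and A → score 1.
A: beats D and B; loses to C → score 2.
B: loses to C, D, and A → score 0.
C has the best pairwise record.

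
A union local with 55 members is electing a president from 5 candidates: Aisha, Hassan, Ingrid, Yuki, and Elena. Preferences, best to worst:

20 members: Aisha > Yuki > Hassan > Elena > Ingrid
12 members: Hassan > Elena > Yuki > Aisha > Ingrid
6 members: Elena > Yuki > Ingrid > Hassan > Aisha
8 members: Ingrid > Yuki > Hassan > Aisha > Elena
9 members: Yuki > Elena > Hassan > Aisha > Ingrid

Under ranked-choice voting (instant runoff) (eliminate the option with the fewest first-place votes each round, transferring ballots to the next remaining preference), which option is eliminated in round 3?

Round 1: Aisha 20, Hassan 12, Ingrid 8, Yuki 9, Elena 6. Eliminate Elena.
Round 2: Aisha 20, Hassan 12, Ingrid 8, Yuki 15. Eliminate Ingrid.
Round 3: Aisha 20, Hassan 12, Yuki 23. Eliminate Hassan.

Hassan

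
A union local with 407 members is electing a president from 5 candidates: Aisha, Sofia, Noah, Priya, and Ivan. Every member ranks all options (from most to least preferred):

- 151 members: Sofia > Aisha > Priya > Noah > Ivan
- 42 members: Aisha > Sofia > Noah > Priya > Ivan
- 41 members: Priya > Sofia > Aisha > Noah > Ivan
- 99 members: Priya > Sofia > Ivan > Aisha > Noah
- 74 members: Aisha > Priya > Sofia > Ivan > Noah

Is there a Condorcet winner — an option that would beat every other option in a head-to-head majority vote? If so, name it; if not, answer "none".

Checking pairwise contests:
Sofia beats Aisha 291–116.
Priya beats Sofia 214–193.
Aisha beats Noah 407–0.
Aisha beats Priya 267–140.
Aisha beats Ivan 308–99.
Every option loses at least one head-to-head, so there is no Condorcet winner.

none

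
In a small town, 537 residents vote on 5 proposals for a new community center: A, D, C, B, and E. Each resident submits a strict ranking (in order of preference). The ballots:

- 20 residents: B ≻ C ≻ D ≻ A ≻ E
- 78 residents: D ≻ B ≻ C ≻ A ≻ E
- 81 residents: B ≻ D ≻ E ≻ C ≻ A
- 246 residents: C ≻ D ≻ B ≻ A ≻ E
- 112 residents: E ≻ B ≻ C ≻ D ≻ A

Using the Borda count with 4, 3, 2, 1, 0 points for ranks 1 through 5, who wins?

C

A: 20·1 + 78·1 + 81·0 + 246·1 + 112·0 = 344
D: 20·2 + 78·4 + 81·3 + 246·3 + 112·1 = 1445
C: 20·3 + 78·2 + 81·1 + 246·4 + 112·2 = 1505
B: 20·4 + 78·3 + 81·4 + 246·2 + 112·3 = 1466
E: 20·0 + 78·0 + 81·2 + 246·0 + 112·4 = 610
C has the highest Borda score (1505).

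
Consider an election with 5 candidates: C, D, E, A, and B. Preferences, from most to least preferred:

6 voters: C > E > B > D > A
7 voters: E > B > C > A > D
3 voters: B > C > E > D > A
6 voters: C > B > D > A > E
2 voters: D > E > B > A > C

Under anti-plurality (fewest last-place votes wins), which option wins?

Last-place votes: C 2, D 7, E 6, A 9, B 0.
B is ranked last by the fewest voters, so B wins.

B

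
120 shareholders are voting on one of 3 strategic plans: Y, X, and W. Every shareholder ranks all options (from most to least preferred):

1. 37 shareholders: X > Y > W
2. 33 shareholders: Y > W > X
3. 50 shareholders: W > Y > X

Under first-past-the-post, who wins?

W

First-place votes: Y 33, X 37, W 50.
W has the most first-place votes.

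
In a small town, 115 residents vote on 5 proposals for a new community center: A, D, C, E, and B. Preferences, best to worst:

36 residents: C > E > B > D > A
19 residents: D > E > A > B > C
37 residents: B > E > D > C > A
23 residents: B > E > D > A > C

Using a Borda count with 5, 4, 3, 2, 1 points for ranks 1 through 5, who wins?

A: 36·1 + 19·3 + 37·1 + 23·2 = 176
D: 36·2 + 19·5 + 37·3 + 23·3 = 347
C: 36·5 + 19·1 + 37·2 + 23·1 = 296
E: 36·4 + 19·4 + 37·4 + 23·4 = 460
B: 36·3 + 19·2 + 37·5 + 23·5 = 446
E has the highest Borda score (460).

E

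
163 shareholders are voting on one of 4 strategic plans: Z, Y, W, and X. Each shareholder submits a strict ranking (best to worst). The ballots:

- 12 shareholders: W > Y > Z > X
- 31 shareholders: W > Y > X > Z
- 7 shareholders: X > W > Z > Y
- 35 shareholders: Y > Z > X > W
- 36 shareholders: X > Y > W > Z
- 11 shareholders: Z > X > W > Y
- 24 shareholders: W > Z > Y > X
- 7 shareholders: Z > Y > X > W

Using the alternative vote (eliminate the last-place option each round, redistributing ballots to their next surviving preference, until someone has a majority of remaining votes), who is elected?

X

Round 1: Z 18, Y 35, W 67, X 43. Eliminate Z.
Round 2: Y 42, W 67, X 54. Eliminate Y.
Round 3: W 67, X 96. X has a majority.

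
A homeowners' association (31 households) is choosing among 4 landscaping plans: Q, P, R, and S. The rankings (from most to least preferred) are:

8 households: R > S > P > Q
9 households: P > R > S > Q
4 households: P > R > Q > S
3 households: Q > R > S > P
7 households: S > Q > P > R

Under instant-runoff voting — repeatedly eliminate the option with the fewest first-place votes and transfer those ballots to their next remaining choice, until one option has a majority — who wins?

Round 1: Q 3, P 13, R 8, S 7. Eliminate Q.
Round 2: P 13, R 11, S 7. Eliminate S.
Round 3: P 20, R 11. P has a majority.

P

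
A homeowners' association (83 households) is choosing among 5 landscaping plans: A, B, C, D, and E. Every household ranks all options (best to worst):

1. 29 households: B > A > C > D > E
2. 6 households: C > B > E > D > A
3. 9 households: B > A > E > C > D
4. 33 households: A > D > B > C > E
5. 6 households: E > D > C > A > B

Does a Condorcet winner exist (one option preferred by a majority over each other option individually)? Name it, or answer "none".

B vs A: 44–39 for B.
B vs C: 71–12 for B.
B vs D: 44–39 for B.
B vs E: 77–6 for B.
B beats every other option head-to-head.

B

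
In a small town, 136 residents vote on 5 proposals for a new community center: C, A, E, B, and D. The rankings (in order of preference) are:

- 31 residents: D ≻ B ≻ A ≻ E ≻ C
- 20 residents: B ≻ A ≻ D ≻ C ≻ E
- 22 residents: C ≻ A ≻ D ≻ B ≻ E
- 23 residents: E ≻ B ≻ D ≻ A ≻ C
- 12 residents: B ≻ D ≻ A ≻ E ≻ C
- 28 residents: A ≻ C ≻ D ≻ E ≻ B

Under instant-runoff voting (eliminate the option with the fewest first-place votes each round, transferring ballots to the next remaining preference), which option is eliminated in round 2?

E

Round 1: C 22, A 28, E 23, B 32, D 31. Eliminate C.
Round 2: A 50, E 23, B 32, D 31. Eliminate E.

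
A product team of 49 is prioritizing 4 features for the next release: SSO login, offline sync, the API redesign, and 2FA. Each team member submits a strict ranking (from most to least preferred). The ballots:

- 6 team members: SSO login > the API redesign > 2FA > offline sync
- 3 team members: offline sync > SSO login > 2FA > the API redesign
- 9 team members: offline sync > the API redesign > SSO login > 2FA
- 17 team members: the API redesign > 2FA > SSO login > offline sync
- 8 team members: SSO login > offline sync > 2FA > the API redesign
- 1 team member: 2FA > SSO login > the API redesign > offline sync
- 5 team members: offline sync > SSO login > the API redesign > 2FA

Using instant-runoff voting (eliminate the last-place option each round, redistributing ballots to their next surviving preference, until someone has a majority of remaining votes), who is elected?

Round 1: SSO login 14, offline sync 17, the API redesign 17, 2FA 1. Eliminate 2FA.
Round 2: SSO login 15, offline sync 17, the API redesign 17. Eliminate SSO login.
Round 3: offline sync 25, the API redesign 24. Offline sync has a majority.

offline sync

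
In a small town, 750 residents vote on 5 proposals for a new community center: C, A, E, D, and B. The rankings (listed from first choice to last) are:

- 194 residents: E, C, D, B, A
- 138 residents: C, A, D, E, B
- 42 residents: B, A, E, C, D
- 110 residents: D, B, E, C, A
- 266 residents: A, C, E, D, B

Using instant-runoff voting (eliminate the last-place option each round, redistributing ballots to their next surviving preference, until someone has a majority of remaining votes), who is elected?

Round 1: C 138, A 266, E 194, D 110, B 42. Eliminate B.
Round 2: C 138, A 308, E 194, D 110. Eliminate D.
Round 3: C 138, A 308, E 304. Eliminate C.
Round 4: A 446, E 304. A has a majority.

A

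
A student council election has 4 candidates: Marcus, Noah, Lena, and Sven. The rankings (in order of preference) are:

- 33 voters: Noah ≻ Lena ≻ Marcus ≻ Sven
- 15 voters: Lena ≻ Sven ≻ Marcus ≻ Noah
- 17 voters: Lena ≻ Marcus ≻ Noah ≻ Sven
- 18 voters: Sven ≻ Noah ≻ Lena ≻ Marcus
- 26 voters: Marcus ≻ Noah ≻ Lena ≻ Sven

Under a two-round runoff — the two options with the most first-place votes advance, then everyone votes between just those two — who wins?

Noah

Round 1 first-place votes: Marcus 26, Noah 33, Lena 32, Sven 18.
Noah and Lena advance.
Runoff: Noah is preferred to Lena by 77 voters; Lena by 32.
Noah wins the runoff.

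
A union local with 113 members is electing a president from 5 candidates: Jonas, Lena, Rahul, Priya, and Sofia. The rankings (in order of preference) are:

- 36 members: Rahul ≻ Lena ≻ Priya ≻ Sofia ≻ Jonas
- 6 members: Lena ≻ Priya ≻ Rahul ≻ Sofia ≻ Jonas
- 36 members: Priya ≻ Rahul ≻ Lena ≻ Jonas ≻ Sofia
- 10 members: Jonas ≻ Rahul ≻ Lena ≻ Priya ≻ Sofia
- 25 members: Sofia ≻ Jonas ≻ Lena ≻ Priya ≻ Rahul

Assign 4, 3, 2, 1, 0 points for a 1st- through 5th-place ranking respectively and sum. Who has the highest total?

Rahul

Jonas: 36·0 + 6·0 + 36·1 + 10·4 + 25·3 = 151
Lena: 36·3 + 6·4 + 36·2 + 10·2 + 25·2 = 274
Rahul: 36·4 + 6·2 + 36·3 + 10·3 + 25·0 = 294
Priya: 36·2 + 6·3 + 36·4 + 10·1 + 25·1 = 269
Sofia: 36·1 + 6·1 + 36·0 + 10·0 + 25·4 = 142
Rahul has the highest Borda score (294).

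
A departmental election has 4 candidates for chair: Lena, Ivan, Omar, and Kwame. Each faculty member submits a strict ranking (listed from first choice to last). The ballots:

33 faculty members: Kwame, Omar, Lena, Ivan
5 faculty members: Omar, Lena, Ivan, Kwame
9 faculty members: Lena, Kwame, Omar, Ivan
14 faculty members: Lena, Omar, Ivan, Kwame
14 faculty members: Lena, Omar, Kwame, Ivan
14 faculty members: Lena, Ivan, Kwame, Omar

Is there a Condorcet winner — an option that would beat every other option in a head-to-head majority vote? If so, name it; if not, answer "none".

Lena vs Ivan: 89–0 for Lena.
Lena vs Omar: 51–38 for Lena.
Lena vs Kwame: 56–33 for Lena.
Lena beats every other option head-to-head.

Lena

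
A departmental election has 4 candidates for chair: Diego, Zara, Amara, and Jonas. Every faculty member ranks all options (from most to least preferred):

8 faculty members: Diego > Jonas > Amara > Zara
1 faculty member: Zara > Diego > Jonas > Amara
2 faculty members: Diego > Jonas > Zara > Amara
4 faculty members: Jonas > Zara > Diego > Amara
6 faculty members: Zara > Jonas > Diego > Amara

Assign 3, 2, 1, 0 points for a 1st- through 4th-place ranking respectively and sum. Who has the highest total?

Jonas

Diego: 8·3 + 1·2 + 2·3 + 4·1 + 6·1 = 42
Zara: 8·0 + 1·3 + 2·1 + 4·2 + 6·3 = 31
Amara: 8·1 + 1·0 + 2·0 + 4·0 + 6·0 = 8
Jonas: 8·2 + 1·1 + 2·2 + 4·3 + 6·2 = 45
Jonas has the highest Borda score (45).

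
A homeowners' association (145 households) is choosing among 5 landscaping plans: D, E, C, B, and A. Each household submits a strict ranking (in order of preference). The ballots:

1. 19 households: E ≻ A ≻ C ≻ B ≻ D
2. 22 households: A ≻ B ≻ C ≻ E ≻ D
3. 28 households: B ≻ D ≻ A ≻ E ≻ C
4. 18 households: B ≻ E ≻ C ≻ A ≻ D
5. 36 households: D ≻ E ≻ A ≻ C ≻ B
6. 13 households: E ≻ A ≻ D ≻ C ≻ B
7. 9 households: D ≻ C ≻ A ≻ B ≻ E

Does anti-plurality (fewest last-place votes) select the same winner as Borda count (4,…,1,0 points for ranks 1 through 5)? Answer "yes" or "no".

yes

Anti-plurality — last-place votes: D 59, E 9, C 28, B 49, A 0. Winner: A.
Borda — scores: D 290, E 340, C 194, B 278, A 348. Winner: A.
The two methods agree.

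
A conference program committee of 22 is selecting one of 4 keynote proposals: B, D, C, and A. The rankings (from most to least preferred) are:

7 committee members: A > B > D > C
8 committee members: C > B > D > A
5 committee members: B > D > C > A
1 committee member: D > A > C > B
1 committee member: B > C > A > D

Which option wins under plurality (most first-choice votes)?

First-place votes: B 6, D 1, C 8, A 7.
C has the most first-place votes.

C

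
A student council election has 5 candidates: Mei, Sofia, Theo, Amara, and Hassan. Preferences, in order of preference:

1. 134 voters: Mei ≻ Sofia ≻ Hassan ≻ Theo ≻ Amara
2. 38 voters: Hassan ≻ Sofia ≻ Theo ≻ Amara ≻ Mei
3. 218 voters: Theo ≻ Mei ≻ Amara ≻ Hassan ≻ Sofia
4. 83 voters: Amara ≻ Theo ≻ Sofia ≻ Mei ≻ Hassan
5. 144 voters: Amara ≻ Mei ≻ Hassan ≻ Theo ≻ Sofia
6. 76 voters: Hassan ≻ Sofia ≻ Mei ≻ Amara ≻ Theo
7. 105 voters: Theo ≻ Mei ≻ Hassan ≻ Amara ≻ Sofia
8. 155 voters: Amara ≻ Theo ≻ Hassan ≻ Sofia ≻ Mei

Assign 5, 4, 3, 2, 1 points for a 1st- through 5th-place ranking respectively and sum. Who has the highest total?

Mei: 134·5 + 38·1 + 218·4 + 83·2 + 144·4 + 76·3 + 105·4 + 155·1 = 3125
Sofia: 134·4 + 38·4 + 218·1 + 83·3 + 144·1 + 76·4 + 105·1 + 155·2 = 2018
Theo: 134·2 + 38·3 + 218·5 + 83·4 + 144·2 + 76·1 + 105·5 + 155·4 = 3313
Amara: 134·1 + 38·2 + 218·3 + 83·5 + 144·5 + 76·2 + 105·2 + 155·5 = 3136
Hassan: 134·3 + 38·5 + 218·2 + 83·1 + 144·3 + 76·5 + 105·3 + 155·3 = 2703
Theo has the highest Borda score (3313).

Theo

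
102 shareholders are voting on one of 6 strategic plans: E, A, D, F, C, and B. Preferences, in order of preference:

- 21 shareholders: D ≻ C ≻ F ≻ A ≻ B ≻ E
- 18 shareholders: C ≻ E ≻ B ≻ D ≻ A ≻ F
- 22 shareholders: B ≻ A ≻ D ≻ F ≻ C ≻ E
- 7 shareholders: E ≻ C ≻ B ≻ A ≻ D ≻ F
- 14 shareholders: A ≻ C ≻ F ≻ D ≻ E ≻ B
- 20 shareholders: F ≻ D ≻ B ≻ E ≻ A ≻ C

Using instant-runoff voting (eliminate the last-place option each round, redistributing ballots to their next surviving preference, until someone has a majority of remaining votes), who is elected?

D

Round 1: E 7, A 14, D 21, F 20, C 18, B 22. Eliminate E.
Round 2: A 14, D 21, F 20, C 25, B 22. Eliminate A.
Round 3: D 21, F 20, C 39, B 22. Eliminate F.
Round 4: D 41, C 39, B 22. Eliminate B.
Round 5: D 63, C 39. D has a majority.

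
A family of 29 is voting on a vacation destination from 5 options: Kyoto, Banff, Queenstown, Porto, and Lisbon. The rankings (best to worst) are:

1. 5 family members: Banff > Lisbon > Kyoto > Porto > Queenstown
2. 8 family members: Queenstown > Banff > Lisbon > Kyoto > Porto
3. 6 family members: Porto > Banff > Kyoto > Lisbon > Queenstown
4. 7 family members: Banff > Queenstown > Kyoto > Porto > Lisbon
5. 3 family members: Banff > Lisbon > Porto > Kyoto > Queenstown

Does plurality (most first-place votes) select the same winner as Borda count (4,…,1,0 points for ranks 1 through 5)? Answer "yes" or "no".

Plurality — first-place votes: Kyoto 0, Banff 15, Queenstown 8, Porto 6, Lisbon 0. Winner: Banff.
Borda — scores: Kyoto 47, Banff 102, Queenstown 53, Porto 42, Lisbon 46. Winner: Banff.
The two methods agree.

yes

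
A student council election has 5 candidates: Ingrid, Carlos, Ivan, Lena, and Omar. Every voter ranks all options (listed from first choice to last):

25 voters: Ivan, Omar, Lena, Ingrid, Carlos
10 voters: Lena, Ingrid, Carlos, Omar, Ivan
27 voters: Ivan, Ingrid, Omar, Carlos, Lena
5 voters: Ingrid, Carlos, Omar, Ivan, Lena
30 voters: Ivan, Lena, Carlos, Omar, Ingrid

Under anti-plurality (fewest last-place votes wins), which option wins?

Last-place votes: Ingrid 30, Carlos 25, Ivan 10, Lena 32, Omar 0.
Omar is ranked last by the fewest voters, so Omar wins.

Omar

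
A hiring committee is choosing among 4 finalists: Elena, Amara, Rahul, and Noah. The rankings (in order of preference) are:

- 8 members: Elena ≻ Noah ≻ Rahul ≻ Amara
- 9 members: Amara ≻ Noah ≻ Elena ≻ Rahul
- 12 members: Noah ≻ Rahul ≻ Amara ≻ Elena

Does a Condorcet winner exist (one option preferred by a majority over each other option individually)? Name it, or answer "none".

Noah vs Elena: 21–8 for Noah.
Noah vs Amara: 20–9 for Noah.
Noah vs Rahul: 29–0 for Noah.
Noah beats every other option head-to-head.

Noah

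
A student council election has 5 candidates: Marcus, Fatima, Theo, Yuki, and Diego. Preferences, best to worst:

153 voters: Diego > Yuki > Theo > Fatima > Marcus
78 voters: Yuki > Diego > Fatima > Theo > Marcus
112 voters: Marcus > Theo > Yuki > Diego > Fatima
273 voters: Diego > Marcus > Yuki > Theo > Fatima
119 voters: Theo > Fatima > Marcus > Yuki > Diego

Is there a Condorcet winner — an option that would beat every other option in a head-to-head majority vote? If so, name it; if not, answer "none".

Diego

Diego vs Marcus: 504–231 for Diego.
Diego vs Fatima: 616–119 for Diego.
Diego vs Theo: 504–231 for Diego.
Diego vs Yuki: 426–309 for Diego.
Diego beats every other option head-to-head.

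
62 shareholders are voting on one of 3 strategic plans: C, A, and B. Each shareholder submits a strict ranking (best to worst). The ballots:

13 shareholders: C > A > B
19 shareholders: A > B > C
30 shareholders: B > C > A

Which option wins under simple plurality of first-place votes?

First-place votes: C 13, A 19, B 30.
B has the most first-place votes.

B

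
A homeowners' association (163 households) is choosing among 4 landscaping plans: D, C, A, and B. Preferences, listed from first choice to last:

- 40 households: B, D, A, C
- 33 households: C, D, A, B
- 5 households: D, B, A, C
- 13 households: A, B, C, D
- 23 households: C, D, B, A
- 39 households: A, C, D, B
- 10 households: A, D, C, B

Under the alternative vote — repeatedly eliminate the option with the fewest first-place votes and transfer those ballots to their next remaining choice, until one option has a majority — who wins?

Round 1: D 5, C 56, A 62, B 40. Eliminate D.
Round 2: C 56, A 62, B 45. Eliminate B.
Round 3: C 56, A 107. A has a majority.

A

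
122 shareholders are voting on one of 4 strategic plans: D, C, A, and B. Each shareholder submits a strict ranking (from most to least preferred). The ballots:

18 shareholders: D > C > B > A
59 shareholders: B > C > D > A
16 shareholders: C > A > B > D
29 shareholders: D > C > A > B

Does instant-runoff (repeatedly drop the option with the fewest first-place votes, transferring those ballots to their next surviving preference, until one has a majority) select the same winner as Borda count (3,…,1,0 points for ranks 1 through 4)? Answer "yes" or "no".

no

Instant-runoff — R1 D 47, C 16, A 0, B 59 (A out); R2 D 47, C 16, B 59 (C out); R3 D 47, B 75 (B winner). Winner: B.
Borda — scores: D 200, C 260, A 61, B 211. Winner: C.
The two methods disagree.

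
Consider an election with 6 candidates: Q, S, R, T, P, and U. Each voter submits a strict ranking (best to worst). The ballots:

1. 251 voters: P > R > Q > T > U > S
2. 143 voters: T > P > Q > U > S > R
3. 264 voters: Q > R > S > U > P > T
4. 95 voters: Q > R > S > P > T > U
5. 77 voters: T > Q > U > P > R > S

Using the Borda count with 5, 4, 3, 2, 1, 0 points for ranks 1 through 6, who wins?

Q: 251·3 + 143·3 + 264·5 + 95·5 + 77·4 = 3285
S: 251·0 + 143·1 + 264·3 + 95·3 + 77·0 = 1220
R: 251·4 + 143·0 + 264·4 + 95·4 + 77·1 = 2517
T: 251·2 + 143·5 + 264·0 + 95·1 + 77·5 = 1697
P: 251·5 + 143·4 + 264·1 + 95·2 + 77·2 = 2435
U: 251·1 + 143·2 + 264·2 + 95·0 + 77·3 = 1296
Q has the highest Borda score (3285).

Q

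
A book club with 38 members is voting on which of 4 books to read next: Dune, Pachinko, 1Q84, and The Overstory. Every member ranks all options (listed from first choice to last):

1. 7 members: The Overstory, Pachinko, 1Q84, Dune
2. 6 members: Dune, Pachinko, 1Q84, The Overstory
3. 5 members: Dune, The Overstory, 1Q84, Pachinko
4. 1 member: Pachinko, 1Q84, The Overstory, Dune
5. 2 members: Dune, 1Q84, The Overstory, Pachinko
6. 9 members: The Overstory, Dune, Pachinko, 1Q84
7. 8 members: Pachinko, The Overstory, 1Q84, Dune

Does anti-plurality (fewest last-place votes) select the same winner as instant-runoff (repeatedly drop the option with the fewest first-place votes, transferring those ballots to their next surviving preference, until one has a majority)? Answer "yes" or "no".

yes

Anti-plurality — last-place votes: Dune 16, Pachinko 7, 1Q84 9, The Overstory 6. Winner: The Overstory.
Instant-runoff — R1 Dune 13, Pachinko 9, 1Q84 0, The Overstory 16 (1Q84 out); R2 Dune 13, Pachinko 9, The Overstory 16 (Pachinko out); R3 Dune 13, The Overstory 25 (The Overstory winner). Winner: The Overstory.
The two methods agree.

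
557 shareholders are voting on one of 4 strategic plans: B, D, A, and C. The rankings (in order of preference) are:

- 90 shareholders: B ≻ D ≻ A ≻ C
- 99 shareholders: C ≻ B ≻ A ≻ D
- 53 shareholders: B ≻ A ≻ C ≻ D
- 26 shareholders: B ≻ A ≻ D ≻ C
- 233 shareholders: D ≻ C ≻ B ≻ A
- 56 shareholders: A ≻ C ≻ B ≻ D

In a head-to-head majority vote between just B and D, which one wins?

Voters preferring B to D: 324; preferring D to B: 233.
B wins the head-to-head.

B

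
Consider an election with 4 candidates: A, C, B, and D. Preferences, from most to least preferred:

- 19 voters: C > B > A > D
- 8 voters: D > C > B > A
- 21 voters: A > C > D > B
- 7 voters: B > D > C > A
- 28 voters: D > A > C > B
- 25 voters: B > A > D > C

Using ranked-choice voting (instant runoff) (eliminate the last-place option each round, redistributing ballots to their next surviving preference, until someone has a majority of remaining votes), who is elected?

D

Round 1: A 21, C 19, B 32, D 36. Eliminate C.
Round 2: A 21, B 51, D 36. Eliminate A.
Round 3: B 51, D 57. D has a majority.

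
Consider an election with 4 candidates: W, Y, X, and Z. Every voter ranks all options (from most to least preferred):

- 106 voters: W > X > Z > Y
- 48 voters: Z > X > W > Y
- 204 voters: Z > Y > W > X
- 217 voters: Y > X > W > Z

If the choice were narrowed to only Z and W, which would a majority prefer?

W

Voters preferring Z to W: 252; preferring W to Z: 323.
W wins the head-to-head.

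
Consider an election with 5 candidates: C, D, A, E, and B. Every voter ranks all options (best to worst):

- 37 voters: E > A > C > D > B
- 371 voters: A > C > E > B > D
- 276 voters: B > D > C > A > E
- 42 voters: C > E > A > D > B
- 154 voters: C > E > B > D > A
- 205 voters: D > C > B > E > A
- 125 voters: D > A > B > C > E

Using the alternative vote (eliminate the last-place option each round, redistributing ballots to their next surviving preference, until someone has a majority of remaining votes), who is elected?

Round 1: C 196, D 330, A 371, E 37, B 276. Eliminate E.
Round 2: C 196, D 330, A 408, B 276. Eliminate C.
Round 3: D 330, A 450, B 430. Eliminate D.
Round 4: A 575, B 635. B has a majority.

B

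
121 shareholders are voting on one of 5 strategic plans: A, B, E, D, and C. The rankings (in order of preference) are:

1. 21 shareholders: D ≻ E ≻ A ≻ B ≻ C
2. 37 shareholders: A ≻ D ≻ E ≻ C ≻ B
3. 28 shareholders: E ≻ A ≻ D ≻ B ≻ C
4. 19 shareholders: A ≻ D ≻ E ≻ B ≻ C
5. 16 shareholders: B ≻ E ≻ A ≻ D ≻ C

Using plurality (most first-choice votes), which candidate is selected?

A

First-place votes: A 56, B 16, E 28, D 21, C 0.
A has the most first-place votes.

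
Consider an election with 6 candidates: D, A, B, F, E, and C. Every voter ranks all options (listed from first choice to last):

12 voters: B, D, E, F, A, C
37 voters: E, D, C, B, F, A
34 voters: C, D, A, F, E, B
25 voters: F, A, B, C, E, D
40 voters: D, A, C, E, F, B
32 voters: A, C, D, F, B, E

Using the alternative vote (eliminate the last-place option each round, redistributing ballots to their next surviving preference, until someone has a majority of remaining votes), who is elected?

Round 1: D 40, A 32, B 12, F 25, E 37, C 34. Eliminate B.
Round 2: D 52, A 32, F 25, E 37, C 34. Eliminate F.
Round 3: D 52, A 57, E 37, C 34. Eliminate C.
Round 4: D 86, A 57, E 37. Eliminate E.
Round 5: D 123, A 57. D has a majority.

D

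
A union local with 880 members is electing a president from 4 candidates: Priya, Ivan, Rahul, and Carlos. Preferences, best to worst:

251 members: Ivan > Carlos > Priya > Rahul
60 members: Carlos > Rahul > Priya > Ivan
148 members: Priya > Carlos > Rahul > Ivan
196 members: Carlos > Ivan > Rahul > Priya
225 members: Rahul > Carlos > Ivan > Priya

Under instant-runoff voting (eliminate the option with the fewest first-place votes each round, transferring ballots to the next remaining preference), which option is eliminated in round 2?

Rahul

Round 1: Priya 148, Ivan 251, Rahul 225, Carlos 256. Eliminate Priya.
Round 2: Ivan 251, Rahul 225, Carlos 404. Eliminate Rahul.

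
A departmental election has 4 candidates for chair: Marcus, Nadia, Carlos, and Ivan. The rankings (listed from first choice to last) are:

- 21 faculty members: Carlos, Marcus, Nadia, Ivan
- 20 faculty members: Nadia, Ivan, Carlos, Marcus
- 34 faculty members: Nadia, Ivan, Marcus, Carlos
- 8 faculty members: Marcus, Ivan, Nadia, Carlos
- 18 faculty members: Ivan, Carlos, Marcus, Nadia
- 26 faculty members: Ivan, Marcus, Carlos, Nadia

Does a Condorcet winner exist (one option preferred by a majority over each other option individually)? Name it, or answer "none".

Checking pairwise contests:
Ivan beats Marcus 98–29.
Marcus beats Nadia 73–54.
Marcus beats Carlos 68–59.
Nadia beats Ivan 75–52.
Every option loses at least one head-to-head, so there is no Condorcet winner.

none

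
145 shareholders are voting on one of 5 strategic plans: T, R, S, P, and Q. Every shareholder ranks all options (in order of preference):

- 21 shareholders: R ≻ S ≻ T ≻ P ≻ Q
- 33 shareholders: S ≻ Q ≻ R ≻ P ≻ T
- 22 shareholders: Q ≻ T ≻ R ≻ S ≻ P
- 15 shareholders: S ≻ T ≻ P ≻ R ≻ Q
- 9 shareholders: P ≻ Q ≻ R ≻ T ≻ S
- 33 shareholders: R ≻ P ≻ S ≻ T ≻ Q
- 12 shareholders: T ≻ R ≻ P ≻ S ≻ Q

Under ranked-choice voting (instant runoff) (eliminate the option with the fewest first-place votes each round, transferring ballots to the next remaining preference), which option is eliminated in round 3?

Q

Round 1: T 12, R 54, S 48, P 9, Q 22. Eliminate P.
Round 2: T 12, R 54, S 48, Q 31. Eliminate T.
Round 3: R 66, S 48, Q 31. Eliminate Q.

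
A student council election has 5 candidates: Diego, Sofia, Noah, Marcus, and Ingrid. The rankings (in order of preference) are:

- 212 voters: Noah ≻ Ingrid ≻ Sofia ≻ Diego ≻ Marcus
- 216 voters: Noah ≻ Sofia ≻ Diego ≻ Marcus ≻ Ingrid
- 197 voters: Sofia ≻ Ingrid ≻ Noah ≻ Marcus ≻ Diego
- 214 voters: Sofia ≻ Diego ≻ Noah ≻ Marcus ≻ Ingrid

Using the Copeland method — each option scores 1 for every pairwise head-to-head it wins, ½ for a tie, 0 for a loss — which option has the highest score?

Noah

Diego: beats Marcus and Ingrid; loses to Sofia and Noah → score 2.
Sofia: beats Diego, Marcus, and Ingrid; loses to Noah → score 3.
Noah: beats Diego, Sofia, Marcus, and Ingrid → score 4.
Marcus: beats Ingrid; loses to Diego, Sofia, and Noah → score 1.
Ingrid: loses to Diego, Sofia, Noah, and Marcus → score 0.
Noah has the best pairwise record.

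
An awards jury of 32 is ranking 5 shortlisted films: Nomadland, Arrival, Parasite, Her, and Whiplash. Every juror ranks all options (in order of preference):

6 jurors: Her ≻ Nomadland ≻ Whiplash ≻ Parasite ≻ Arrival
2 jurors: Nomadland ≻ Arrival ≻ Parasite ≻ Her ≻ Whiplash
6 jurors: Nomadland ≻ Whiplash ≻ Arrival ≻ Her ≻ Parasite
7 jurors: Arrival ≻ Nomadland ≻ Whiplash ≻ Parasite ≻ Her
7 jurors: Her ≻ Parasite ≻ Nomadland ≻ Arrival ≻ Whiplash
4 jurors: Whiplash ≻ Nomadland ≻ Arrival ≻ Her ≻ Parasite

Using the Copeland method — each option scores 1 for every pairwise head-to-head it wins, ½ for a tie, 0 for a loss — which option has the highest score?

Nomadland: beats Arrival, Parasite, Her, and Whiplash → score 4.
Arrival: beats Parasite and Her; ties Whiplash; loses to Nomadland → score 2.5.
Parasite: loses to Nomadland, Arrival, Her, and Whiplash → score 0.
Her: beats Parasite; loses to Nomadland, Arrival, and Whiplash → score 1.
Whiplash: beats Parasite and Her; ties Arrival; loses to Nomadland → score 2.5.
Nomadland has the best pairwise record.

Nomadland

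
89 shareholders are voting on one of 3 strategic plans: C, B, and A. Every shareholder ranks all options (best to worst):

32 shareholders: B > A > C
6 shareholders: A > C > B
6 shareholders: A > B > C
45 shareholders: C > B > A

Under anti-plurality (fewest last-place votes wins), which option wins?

B

Last-place votes: C 38, B 6, A 45.
B is ranked last by the fewest voters, so B wins.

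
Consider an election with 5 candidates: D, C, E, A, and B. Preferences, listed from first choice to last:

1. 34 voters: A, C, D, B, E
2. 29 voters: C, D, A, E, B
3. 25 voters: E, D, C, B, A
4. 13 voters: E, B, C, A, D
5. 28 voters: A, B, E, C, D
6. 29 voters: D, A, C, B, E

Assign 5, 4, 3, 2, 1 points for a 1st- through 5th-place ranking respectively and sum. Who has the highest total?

D: 34·3 + 29·4 + 25·4 + 13·1 + 28·1 + 29·5 = 504
C: 34·4 + 29·5 + 25·3 + 13·3 + 28·2 + 29·3 = 538
E: 34·1 + 29·2 + 25·5 + 13·5 + 28·3 + 29·1 = 395
A: 34·5 + 29·3 + 25·1 + 13·2 + 28·5 + 29·4 = 564
B: 34·2 + 29·1 + 25·2 + 13·4 + 28·4 + 29·2 = 369
A has the highest Borda score (564).

A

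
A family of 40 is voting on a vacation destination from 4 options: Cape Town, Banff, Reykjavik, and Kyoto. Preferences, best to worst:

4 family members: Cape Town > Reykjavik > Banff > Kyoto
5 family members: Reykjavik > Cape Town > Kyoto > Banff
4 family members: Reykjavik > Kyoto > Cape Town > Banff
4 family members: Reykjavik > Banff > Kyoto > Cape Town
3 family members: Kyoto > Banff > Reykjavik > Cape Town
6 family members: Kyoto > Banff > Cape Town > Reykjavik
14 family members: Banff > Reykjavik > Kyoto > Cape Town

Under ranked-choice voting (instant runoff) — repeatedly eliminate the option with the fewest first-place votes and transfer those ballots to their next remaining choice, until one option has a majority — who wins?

Banff

Round 1: Cape Town 4, Banff 14, Reykjavik 13, Kyoto 9. Eliminate Cape Town.
Round 2: Banff 14, Reykjavik 17, Kyoto 9. Eliminate Kyoto.
Round 3: Banff 23, Reykjavik 17. Banff has a majority.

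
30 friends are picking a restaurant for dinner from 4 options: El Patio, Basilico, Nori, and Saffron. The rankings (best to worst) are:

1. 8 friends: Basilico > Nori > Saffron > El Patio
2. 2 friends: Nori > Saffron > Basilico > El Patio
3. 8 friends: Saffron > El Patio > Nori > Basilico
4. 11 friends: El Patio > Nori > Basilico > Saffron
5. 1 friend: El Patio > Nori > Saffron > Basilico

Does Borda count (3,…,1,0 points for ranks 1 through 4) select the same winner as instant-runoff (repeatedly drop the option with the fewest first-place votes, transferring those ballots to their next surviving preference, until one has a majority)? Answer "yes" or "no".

no

Borda — scores: El Patio 52, Basilico 37, Nori 54, Saffron 37. Winner: Nori.
Instant-runoff — R1 El Patio 12, Basilico 8, Nori 2, Saffron 8 (Nori out); R2 El Patio 12, Basilico 8, Saffron 10 (Basilico out); R3 El Patio 12, Saffron 18 (Saffron winner). Winner: Saffron.
The two methods disagree.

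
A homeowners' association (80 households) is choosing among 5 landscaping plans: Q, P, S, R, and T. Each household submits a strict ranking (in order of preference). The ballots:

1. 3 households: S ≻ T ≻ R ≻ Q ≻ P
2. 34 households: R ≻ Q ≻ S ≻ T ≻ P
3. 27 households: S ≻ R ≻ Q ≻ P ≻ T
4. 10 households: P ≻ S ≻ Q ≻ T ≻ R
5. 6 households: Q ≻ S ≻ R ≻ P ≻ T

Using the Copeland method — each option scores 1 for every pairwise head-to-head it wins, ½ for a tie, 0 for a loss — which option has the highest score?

Q: beats P and T; ties S; loses to R → score 2.5.
P: beats T; loses to Q, S, and R → score 1.
S: beats P, R, and T; ties Q → score 3.5.
R: beats Q, P, and T; loses to S → score 3.
T: loses to Q, P, S, and R → score 0.
S has the best pairwise record.

S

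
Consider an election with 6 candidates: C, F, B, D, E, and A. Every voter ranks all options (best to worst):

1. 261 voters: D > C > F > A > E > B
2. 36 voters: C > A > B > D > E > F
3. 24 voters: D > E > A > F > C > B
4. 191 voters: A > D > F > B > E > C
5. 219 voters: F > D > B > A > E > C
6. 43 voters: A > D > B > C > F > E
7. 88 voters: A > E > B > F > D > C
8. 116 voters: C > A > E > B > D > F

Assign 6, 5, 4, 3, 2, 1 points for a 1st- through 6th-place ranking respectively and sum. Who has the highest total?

C: 261·5 + 36·6 + 24·2 + 191·1 + 219·1 + 43·3 + 88·1 + 116·6 = 2892
F: 261·4 + 36·1 + 24·3 + 191·4 + 219·6 + 43·2 + 88·3 + 116·1 = 3696
B: 261·1 + 36·4 + 24·1 + 191·3 + 219·4 + 43·4 + 88·4 + 116·3 = 2750
D: 261·6 + 36·3 + 24·6 + 191·5 + 219·5 + 43·5 + 88·2 + 116·2 = 4491
E: 261·2 + 36·2 + 24·5 + 191·2 + 219·2 + 43·1 + 88·5 + 116·4 = 2481
A: 261·3 + 36·5 + 24·4 + 191·6 + 219·3 + 43·6 + 88·6 + 116·5 = 4228
D has the highest Borda score (4491).

D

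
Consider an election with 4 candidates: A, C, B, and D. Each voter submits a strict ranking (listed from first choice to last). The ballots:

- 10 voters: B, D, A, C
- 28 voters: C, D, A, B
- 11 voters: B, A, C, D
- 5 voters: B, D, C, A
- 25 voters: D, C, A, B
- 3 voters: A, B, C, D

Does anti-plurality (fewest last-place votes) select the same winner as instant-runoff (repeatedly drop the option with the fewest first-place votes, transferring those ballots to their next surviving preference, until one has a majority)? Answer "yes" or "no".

Anti-plurality — last-place votes: A 5, C 10, B 53, D 14. Winner: A.
Instant-runoff — R1 A 3, C 28, B 26, D 25 (A out); R2 C 28, B 29, D 25 (D out); R3 C 53, B 29 (C winner). Winner: C.
The two methods disagree.

no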